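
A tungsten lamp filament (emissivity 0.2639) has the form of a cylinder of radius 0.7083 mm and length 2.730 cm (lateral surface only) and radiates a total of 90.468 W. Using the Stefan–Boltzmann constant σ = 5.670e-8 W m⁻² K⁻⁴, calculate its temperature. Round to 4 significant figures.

T ≈ 2656 K

Lateral area A = 2πrL = 2π×7.083×10⁻⁴×0.02730 = 1.21495×10⁻⁴ m².
P = εσAT⁴ ⇒ T = (P/(εσA))^(1/4) = (90.468/(0.2639×5.670×10⁻⁸×1.21495×10⁻⁴))^(1/4) = 2656 K.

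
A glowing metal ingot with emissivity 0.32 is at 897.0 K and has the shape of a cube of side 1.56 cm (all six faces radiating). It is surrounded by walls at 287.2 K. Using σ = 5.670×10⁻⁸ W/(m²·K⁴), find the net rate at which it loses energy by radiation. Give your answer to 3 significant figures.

Area A = 6s² = 6×(0.0156 m)² = 1.46016×10⁻³ m².
Net radiated power P_net = εσA(T⁴ − T₀⁴) = 0.32×5.670×10⁻⁸×1.46016×10⁻³×(897.0⁴ − 287.2⁴).
T⁴ − T₀⁴ = 6.47396×10¹¹ − 6.80358×10⁹ = 6.40592×10¹¹ K⁴, so P_net = 17.0 W.

Net loss ≈ 17.0 W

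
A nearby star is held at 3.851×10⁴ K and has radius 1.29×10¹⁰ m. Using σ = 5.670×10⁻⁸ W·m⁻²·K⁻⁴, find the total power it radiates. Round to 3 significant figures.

P ≈ 2.61×10³² W

Surface area A = 4πR² = 4π(1.29×10¹⁰ m)² = 2.09117×10²¹ m².
P = σAT⁴ = 5.670×10⁻⁸ × 2.09117×10²¹ × (3.851×10⁴)⁴ = 2.61×10³² W.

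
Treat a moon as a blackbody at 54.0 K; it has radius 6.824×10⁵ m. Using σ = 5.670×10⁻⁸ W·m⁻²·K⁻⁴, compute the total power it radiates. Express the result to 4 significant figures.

P ≈ 2.821×10¹² W

Surface area A = 4πR² = 4π(6.824×10⁵ m)² = 5.85178×10¹² m².
P = σAT⁴ = 5.670×10⁻⁸ × 5.85178×10¹² × (54.0)⁴ = 2.821×10¹² W.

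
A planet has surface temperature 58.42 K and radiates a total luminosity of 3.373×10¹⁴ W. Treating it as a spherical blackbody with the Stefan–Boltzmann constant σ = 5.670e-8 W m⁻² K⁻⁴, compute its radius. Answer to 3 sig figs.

L = 4πR²σT⁴ ⇒ R = √(L/(4πσT⁴)).
σT⁴ = 0.660434 W/m², so R = √(3.373×10¹⁴/(4π×0.660434)) = 6.38×10⁶ m.

R ≈ 6.38×10⁶ m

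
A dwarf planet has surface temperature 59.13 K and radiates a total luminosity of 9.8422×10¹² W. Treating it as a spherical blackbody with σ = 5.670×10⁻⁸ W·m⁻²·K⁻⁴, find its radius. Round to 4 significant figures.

L = 4πR²σT⁴ ⇒ R = √(L/(4πσT⁴)).
σT⁴ = 0.693130 W/m², so R = √(9.8422×10¹²/(4π×0.693130)) = 1.063×10⁶ m.

R ≈ 1.063×10⁶ m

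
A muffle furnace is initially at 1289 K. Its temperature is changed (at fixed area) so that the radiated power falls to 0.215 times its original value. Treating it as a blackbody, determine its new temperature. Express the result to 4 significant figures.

T₂ ≈ 877.7 K

P ∝ T⁴, so T₂/T₁ = (P₂/P₁)^(1/4) = (0.215)^(1/4) = 0.680941.
T₂ = 1289 × 0.680941 = 877.7 K.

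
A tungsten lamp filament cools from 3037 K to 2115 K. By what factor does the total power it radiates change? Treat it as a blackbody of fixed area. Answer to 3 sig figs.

P ∝ T⁴, so P₂/P₁ = (T₂/T₁)⁴ = (2115/3037)⁴ = (0.696411)⁴ = 0.235.

P₂/P₁ ≈ 0.235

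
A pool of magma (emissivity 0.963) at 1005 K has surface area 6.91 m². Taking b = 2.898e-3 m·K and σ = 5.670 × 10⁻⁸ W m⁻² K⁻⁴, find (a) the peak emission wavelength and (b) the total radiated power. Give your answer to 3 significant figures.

(a) λ_max = b/T = 2.898×10⁻³/1005 = 2.884×10⁻⁶ m = 2.88 μm.
Area A = 6.91 m².
(b) P = εσAT⁴ = 0.963×5.670×10⁻⁸×6.91×(1005)⁴ = 3.85×10⁵ W.

λ_max ≈ 2.88 μm; P ≈ 3.85×10⁵ W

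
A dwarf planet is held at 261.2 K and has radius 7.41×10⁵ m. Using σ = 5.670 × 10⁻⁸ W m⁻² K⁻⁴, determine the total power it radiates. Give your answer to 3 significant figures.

Surface area A = 4πR² = 4π(7.41×10⁵ m)² = 6.89996×10¹² m².
P = σAT⁴ = 5.670×10⁻⁸ × 6.89996×10¹² × (261.2)⁴ = 1.82×10¹⁵ W.

P ≈ 1.82×10¹⁵ W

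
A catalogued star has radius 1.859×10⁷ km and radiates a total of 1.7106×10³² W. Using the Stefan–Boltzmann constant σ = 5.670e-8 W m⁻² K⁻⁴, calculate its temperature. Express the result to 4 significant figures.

T ≈ 2.887×10⁴ K

Surface area A = 4πR² = 4π(1.859×10¹⁰ m)² = 4.34279×10²¹ m².
P = σAT⁴ ⇒ T = (P/(σA))^(1/4) = (1.7106×10³²/(5.670×10⁻⁸×4.34279×10²¹))^(1/4) = 2.887×10⁴ K.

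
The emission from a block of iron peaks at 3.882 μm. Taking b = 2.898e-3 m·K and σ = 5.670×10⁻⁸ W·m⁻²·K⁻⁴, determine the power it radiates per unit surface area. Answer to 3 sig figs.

I ≈ 1.76×10⁴ W/m²

Wien's law: T = b/λ_max = 2.898×10⁻³/3.882×10⁻⁶ = 746.522 K.
Then I = σT⁴ = 5.670×10⁻⁸×(746.522)⁴ = 1.76×10⁴ W/m².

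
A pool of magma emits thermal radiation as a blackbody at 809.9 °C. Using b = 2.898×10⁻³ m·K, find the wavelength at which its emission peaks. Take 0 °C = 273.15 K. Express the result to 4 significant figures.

T = 809.9 °C + 273.15 = 1083.05 K.
Wien's displacement law: λ_max = b/T = (2.898×10⁻³ m·K)/(1083.05 K) = 2.6758×10⁻⁶ m.
That is 2.676 μm, in the infrared range.

λ_max ≈ 2.676 μm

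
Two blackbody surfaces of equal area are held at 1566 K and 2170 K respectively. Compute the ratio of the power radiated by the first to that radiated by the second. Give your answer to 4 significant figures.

With equal areas, P₁/P₂ = (T₁/T₂)⁴ = (1566/2170)⁴ = 0.2712.

P₁/P₂ ≈ 0.2712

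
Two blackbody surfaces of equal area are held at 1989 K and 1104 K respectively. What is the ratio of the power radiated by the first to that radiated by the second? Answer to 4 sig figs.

P₁/P₂ ≈ 10.54

With equal areas, P₁/P₂ = (T₁/T₂)⁴ = (1989/1104)⁴ = 10.54.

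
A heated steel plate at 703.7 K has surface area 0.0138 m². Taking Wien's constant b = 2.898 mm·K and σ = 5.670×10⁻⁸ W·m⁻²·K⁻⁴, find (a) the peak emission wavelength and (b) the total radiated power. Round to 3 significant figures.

(a) λ_max = b/T = 2.898×10⁻³/703.7 = 4.118×10⁻⁶ m = 4.12 μm.
Area A = 0.0138 m².
(b) P = σAT⁴ = 5.670×10⁻⁸×0.0138×(703.7)⁴ = 192 W.

λ_max ≈ 4.12 μm; P ≈ 192 W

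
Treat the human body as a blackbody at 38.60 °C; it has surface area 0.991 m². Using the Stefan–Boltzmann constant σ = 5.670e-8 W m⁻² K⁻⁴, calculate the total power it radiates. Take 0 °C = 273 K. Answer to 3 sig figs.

T = 38.60 °C + 273 = 311.60 K.
Area A = 0.991 m².
P = σAT⁴ = 5.670×10⁻⁸ × 0.991 × (311.60)⁴ = 530 W.

P ≈ 530 W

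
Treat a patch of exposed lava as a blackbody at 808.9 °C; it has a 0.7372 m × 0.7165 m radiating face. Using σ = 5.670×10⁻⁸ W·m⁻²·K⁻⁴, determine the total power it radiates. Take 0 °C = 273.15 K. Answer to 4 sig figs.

P ≈ 4.106×10⁴ W

T = 808.9 °C + 273.15 = 1082.05 K.
Area A = 0.7372 × 0.7165 = 0.528204 m².
P = σAT⁴ = 5.670×10⁻⁸ × 0.528204 × (1082.05)⁴ = 4.106×10⁴ W.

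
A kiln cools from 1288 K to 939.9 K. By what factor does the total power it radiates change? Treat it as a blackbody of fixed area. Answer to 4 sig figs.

P₂/P₁ ≈ 0.2836

P ∝ T⁴, so P₂/P₁ = (T₂/T₁)⁴ = (939.9/1288)⁴ = (0.729736)⁴ = 0.2836.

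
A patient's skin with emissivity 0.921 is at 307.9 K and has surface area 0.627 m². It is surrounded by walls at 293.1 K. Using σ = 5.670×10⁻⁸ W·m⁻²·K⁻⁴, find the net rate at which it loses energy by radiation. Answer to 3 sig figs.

Area A = 0.627 m².
Net radiated power P_net = εσA(T⁴ − T₀⁴) = 0.921×5.670×10⁻⁸×0.627×(307.9⁴ − 293.1⁴).
T⁴ − T₀⁴ = 8.98750×10⁹ − 7.38012×10⁹ = 1.60738×10⁹ K⁴, so P_net = 52.6 W.

Net loss ≈ 52.6 W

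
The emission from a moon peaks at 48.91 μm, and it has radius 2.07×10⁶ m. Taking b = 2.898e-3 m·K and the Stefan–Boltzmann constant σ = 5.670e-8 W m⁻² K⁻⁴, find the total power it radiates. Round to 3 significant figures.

Wien's law: T = b/λ_max = 2.898×10⁻³/4.891×10⁻⁵ = 59.2517 K.
Surface area A = 4πR² = 4π(2.07×10⁶ m)² = 5.38456×10¹³ m².
Then P = σAT⁴ = 5.670×10⁻⁸×5.38456×10¹³×(59.2517)⁴ = 3.76×10¹³ W.

P ≈ 3.76×10¹³ W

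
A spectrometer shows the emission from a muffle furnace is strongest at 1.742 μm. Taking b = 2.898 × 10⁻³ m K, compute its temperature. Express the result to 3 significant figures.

Wien's law gives T = b/λ_max = (2.898×10⁻³ m·K)/(1.742×10⁻⁶ m) = 1.66×10³ K.

T ≈ 1.66×10³ K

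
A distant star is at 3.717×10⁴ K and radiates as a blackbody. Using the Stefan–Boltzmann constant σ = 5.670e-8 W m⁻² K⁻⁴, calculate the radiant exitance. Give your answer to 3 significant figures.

I ≈ 1.08×10¹¹ W/m²

Stefan–Boltzmann: I = σT⁴ = 5.670×10⁻⁸ × (3.717×10⁴)⁴ = 1.08×10¹¹ W/m².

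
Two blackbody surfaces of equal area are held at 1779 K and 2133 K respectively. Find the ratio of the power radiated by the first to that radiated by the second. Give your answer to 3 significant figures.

P₁/P₂ ≈ 0.484

With equal areas, P₁/P₂ = (T₁/T₂)⁴ = (1779/2133)⁴ = 0.484.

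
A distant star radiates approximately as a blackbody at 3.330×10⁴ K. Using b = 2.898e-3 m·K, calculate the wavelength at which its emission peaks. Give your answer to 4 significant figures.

Wien's displacement law: λ_max = b/T = (2.898×10⁻³ m·K)/(3.330×10⁴ K) = 8.7027×10⁻⁸ m.
That is 87.03 nm, in the ultraviolet range.

λ_max ≈ 87.03 nm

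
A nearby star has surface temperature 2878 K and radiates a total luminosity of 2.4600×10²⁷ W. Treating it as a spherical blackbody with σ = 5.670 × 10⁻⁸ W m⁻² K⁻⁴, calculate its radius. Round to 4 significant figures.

R ≈ 7.094×10⁹ m

L = 4πR²σT⁴ ⇒ R = √(L/(4πσT⁴)).
σT⁴ = 3.88997×10⁶ W/m², so R = √(2.4600×10²⁷/(4π×3.88997×10⁶)) = 7.094×10⁹ m.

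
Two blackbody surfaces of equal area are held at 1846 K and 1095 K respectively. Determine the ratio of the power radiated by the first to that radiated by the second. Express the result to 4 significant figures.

P₁/P₂ ≈ 8.077

With equal areas, P₁/P₂ = (T₁/T₂)⁴ = (1846/1095)⁴ = 8.077.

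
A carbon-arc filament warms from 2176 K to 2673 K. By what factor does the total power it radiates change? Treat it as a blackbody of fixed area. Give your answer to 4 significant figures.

P ∝ T⁴, so P₂/P₁ = (T₂/T₁)⁴ = (2673/2176)⁴ = (1.22840)⁴ = 2.277.

P₂/P₁ ≈ 2.277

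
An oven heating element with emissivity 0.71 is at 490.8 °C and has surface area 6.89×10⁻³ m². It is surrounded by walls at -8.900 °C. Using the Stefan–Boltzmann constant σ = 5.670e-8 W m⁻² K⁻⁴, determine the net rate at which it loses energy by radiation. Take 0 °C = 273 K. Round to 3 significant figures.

T = 490.8 °C + 273 = 763.8 K.
Surroundings: T = -8.900 °C + 273 = 264.100 K.
Area A = 6.89×10⁻³ m².
Net radiated power P_net = εσA(T⁴ − T₀⁴) = 0.71×5.670×10⁻⁸×6.89×10⁻³×(763.8⁴ − 264.100⁴).
T⁴ − T₀⁴ = 3.40344×10¹¹ − 4.86490×10⁹ = 3.35479×10¹¹ K⁴, so P_net = 93.1 W.

Net loss ≈ 93.1 W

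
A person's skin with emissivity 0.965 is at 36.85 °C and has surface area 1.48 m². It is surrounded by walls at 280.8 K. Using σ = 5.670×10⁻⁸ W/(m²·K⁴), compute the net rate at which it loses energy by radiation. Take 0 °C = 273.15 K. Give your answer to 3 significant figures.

T = 36.85 °C + 273.15 = 310.00 K.
Area A = 1.48 m².
Net radiated power P_net = εσA(T⁴ − T₀⁴) = 0.965×5.670×10⁻⁸×1.48×(310.00⁴ − 280.8⁴).
T⁴ − T₀⁴ = 9.23521×10⁹ − 6.21711×10⁹ = 3.01810×10⁹ K⁴, so P_net = 244 W.

Net loss ≈ 244 W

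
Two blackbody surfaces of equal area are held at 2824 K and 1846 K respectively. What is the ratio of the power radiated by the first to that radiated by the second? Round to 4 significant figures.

P₁/P₂ ≈ 5.477

With equal areas, P₁/P₂ = (T₁/T₂)⁴ = (2824/1846)⁴ = 5.477.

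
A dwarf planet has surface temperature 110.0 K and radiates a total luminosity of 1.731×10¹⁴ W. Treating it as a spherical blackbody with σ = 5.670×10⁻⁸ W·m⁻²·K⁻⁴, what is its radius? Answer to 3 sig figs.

R ≈ 1.29×10⁶ m

L = 4πR²σT⁴ ⇒ R = √(L/(4πσT⁴)).
σT⁴ = 8.30145 W/m², so R = √(1.731×10¹⁴/(4π×8.30145)) = 1.29×10⁶ m.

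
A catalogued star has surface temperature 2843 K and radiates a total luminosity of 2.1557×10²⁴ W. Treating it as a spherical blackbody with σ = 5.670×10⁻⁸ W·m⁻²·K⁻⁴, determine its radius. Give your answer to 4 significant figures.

L = 4πR²σT⁴ ⇒ R = √(L/(4πσT⁴)).
σT⁴ = 3.70417×10⁶ W/m², so R = √(2.1557×10²⁴/(4π×3.70417×10⁶)) = 2.152×10⁸ m.

R ≈ 2.152×10⁸ m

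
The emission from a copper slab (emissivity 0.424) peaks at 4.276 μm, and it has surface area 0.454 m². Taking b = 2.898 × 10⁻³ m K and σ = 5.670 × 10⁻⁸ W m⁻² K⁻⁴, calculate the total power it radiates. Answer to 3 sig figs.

Wien's law: T = b/λ_max = 2.898×10⁻³/4.276×10⁻⁶ = 677.736 K.
Area A = 0.454 m².
Then P = εσAT⁴ = 0.424×5.670×10⁻⁸×0.454×(677.736)⁴ = 2.30×10³ W.

P ≈ 2.30×10³ W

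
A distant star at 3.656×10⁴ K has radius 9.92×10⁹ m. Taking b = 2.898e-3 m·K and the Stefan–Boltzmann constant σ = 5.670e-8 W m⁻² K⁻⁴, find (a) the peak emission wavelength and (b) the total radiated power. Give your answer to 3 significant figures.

(a) λ_max = b/T = 2.898×10⁻³/3.656×10⁴ = 7.927×10⁻⁸ m = 79.3 nm.
Surface area A = 4πR² = 4π(9.92×10⁹ m)² = 1.23661×10²¹ m².
(b) P = σAT⁴ = 5.670×10⁻⁸×1.23661×10²¹×(3.656×10⁴)⁴ = 1.25×10³² W.

λ_max ≈ 79.3 nm; P ≈ 1.25×10³² W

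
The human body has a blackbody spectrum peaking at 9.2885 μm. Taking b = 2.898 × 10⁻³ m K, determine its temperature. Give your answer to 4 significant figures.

T ≈ 312.0 K

Wien's law gives T = b/λ_max = (2.898×10⁻³ m·K)/(9.2885×10⁻⁶ m) = 312.0 K.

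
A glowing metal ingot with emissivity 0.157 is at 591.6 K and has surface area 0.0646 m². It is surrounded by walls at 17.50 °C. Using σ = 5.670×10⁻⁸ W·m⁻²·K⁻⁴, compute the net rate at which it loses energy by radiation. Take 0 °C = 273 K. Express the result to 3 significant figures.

Net loss ≈ 66.3 W

Surroundings: T = 17.50 °C + 273 = 290.50 K.
Area A = 0.0646 m².
Net radiated power P_net = εσA(T⁴ − T₀⁴) = 0.157×5.670×10⁻⁸×0.0646×(591.6⁴ − 290.50⁴).
T⁴ − T₀⁴ = 1.22493×10¹¹ − 7.12171×10⁹ = 1.15371×10¹¹ K⁴, so P_net = 66.3 W.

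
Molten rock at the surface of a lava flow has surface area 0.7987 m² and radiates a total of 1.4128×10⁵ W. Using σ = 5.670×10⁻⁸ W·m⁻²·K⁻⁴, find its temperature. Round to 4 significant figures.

Area A = 0.7987 m².
P = σAT⁴ ⇒ T = (P/(σA))^(1/4) = (1.4128×10⁵/(5.670×10⁻⁸×0.7987))^(1/4) = 1329 K.

T ≈ 1329 K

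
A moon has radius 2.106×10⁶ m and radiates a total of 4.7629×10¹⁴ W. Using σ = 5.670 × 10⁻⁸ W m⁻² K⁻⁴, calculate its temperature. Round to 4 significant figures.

Surface area A = 4πR² = 4π(2.106×10⁶ m)² = 5.57348×10¹³ m².
P = σAT⁴ ⇒ T = (P/(σA))^(1/4) = (4.7629×10¹⁴/(5.670×10⁻⁸×5.57348×10¹³))^(1/4) = 110.8 K.

T ≈ 110.8 K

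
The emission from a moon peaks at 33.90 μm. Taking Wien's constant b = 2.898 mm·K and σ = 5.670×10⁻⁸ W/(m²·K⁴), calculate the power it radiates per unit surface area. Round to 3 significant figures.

I ≈ 3.03 W/m²

Wien's law: T = b/λ_max = 2.898×10⁻³/3.390×10⁻⁵ = 85.4867 K.
Then I = σT⁴ = 5.670×10⁻⁸×(85.4867)⁴ = 3.03 W/m².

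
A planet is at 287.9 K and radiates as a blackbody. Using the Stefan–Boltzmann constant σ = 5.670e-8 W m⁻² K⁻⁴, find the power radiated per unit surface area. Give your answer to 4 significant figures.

I ≈ 389.5 W/m²

Stefan–Boltzmann: I = σT⁴ = 5.670×10⁻⁸ × (287.9)⁴ = 389.5 W/m².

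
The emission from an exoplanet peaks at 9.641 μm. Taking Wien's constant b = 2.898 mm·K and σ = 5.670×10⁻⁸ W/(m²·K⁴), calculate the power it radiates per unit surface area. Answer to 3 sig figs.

Wien's law: T = b/λ_max = 2.898×10⁻³/9.641×10⁻⁶ = 300.591 K.
Then I = σT⁴ = 5.670×10⁻⁸×(300.591)⁴ = 463 W/m².

I ≈ 463 W/m²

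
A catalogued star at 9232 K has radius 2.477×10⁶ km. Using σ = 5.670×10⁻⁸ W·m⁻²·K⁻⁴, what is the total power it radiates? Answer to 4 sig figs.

P ≈ 3.176×10²⁸ W

Surface area A = 4πR² = 4π(2.477×10⁹ m)² = 7.71013×10¹⁹ m².
P = σAT⁴ = 5.670×10⁻⁸ × 7.71013×10¹⁹ × (9232)⁴ = 3.176×10²⁸ W.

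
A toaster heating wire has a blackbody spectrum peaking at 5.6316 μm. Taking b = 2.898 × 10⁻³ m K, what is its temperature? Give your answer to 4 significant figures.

T ≈ 514.6 K

Wien's law gives T = b/λ_max = (2.898×10⁻³ m·K)/(5.6316×10⁻⁶ m) = 514.6 K.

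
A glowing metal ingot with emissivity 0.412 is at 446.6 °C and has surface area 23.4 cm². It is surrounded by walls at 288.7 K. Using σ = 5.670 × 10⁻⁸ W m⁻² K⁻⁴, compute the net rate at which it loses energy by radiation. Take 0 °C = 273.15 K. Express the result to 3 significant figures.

T = 446.6 °C + 273.15 = 719.75 K.
Area A = 23.4 cm² = 2.34×10⁻³ m².
Net radiated power P_net = εσA(T⁴ − T₀⁴) = 0.412×5.670×10⁻⁸×2.34×10⁻³×(719.75⁴ − 288.7⁴).
T⁴ − T₀⁴ = 2.68366×10¹¹ − 6.94684×10⁹ = 2.61419×10¹¹ K⁴, so P_net = 14.3 W.

Net loss ≈ 14.3 W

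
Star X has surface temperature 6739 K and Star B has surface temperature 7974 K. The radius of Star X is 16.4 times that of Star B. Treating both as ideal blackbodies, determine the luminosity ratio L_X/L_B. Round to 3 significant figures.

L ∝ R²T⁴, so L_X/L_B = (R_X/R_B)²(T_X/T_B)⁴ = (16.4)² × (6739/7974)⁴ = 268.96 × 0.510125 = 137.

L_X/L_B ≈ 137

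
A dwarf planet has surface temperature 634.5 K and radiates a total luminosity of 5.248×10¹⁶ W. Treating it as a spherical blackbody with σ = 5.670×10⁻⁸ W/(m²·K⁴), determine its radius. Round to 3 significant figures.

L = 4πR²σT⁴ ⇒ R = √(L/(4πσT⁴)).
σT⁴ = 9189.87 W/m², so R = √(5.248×10¹⁶/(4π×9189.87)) = 6.74×10⁵ m.

R ≈ 6.74×10⁵ m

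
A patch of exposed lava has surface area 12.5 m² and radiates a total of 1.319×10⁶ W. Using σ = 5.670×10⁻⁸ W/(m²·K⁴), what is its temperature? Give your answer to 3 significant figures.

T ≈ 1.17×10³ K

Area A = 12.5 m².
P = σAT⁴ ⇒ T = (P/(σA))^(1/4) = (1.319×10⁶/(5.670×10⁻⁸×12.5))^(1/4) = 1.17×10³ K.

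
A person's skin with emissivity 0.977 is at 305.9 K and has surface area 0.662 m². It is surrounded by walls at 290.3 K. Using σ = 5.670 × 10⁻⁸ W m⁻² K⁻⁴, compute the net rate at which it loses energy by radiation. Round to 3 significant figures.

Net loss ≈ 60.7 W

Area A = 0.662 m².
Net radiated power P_net = εσA(T⁴ − T₀⁴) = 0.977×5.670×10⁻⁸×0.662×(305.9⁴ − 290.3⁴).
T⁴ − T₀⁴ = 8.75625×10⁹ − 7.10212×10⁹ = 1.65413×10⁹ K⁴, so P_net = 60.7 W.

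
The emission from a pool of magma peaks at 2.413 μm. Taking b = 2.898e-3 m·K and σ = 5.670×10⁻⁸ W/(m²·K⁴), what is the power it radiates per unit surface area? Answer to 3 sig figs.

I ≈ 1.18×10⁵ W/m²

Wien's law: T = b/λ_max = 2.898×10⁻³/2.413×10⁻⁶ = 1200.99 K.
Then I = σT⁴ = 5.670×10⁻⁸×(1200.99)⁴ = 1.18×10⁵ W/m².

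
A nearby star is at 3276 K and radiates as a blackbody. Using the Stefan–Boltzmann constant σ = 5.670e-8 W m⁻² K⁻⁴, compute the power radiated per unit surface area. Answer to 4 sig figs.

Stefan–Boltzmann: I = σT⁴ = 5.670×10⁻⁸ × (3276)⁴ = 6.531×10⁶ W/m².

I ≈ 6.531×10⁶ W/m²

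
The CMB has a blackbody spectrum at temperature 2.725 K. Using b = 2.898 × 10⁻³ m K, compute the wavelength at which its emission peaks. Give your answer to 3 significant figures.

Wien's displacement law: λ_max = b/T = (2.898×10⁻³ m·K)/(2.725 K) = 1.063×10⁻³ m.
That is 1.06 mm, in the microwave range.

λ_max ≈ 1.06 mm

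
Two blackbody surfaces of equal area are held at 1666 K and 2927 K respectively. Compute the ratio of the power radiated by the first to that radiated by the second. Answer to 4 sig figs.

P₁/P₂ ≈ 0.1050

With equal areas, P₁/P₂ = (T₁/T₂)⁴ = (1666/2927)⁴ = 0.1050.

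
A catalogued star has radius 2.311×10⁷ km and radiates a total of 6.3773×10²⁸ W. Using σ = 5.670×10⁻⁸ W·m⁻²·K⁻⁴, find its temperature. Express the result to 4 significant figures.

Surface area A = 4πR² = 4π(2.311×10¹⁰ m)² = 6.71135×10²¹ m².
P = σAT⁴ ⇒ T = (P/(σA))^(1/4) = (6.3773×10²⁸/(5.670×10⁻⁸×6.71135×10²¹))^(1/4) = 3598 K.

T ≈ 3598 K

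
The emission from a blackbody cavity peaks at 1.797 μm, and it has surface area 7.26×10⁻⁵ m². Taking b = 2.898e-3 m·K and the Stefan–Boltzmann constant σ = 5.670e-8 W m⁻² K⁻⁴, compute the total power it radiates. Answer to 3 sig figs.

P ≈ 27.8 W

Wien's law: T = b/λ_max = 2.898×10⁻³/1.797×10⁻⁶ = 1612.69 K.
Area A = 7.26×10⁻⁵ m².
Then P = σAT⁴ = 5.670×10⁻⁸×7.26×10⁻⁵×(1612.69)⁴ = 27.8 W.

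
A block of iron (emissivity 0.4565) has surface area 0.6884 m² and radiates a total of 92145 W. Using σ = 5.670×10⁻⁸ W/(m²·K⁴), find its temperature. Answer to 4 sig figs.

T ≈ 1508 K

Area A = 0.6884 m².
P = εσAT⁴ ⇒ T = (P/(εσA))^(1/4) = (92145/(0.4565×5.670×10⁻⁸×0.6884))^(1/4) = 1508 K.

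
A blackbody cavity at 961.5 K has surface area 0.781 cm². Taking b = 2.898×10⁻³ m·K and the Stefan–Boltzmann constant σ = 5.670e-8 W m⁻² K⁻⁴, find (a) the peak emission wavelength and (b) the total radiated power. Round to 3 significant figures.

λ_max ≈ 3.01 μm; P ≈ 3.78 W

(a) λ_max = b/T = 2.898×10⁻³/961.5 = 3.014×10⁻⁶ m = 3.01 μm.
Area A = 0.781 cm² = 7.81×10⁻⁵ m².
(b) P = σAT⁴ = 5.670×10⁻⁸×7.81×10⁻⁵×(961.5)⁴ = 3.78 W.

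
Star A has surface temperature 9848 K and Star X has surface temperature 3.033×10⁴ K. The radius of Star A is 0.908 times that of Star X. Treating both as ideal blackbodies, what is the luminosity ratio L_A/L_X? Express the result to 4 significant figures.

L ∝ R²T⁴, so L_A/L_X = (R_A/R_X)²(T_A/T_X)⁴ = (0.908)² × (9848/3.033×10⁴)⁴ = 0.824464 × 0.0111148 = 9.164×10⁻³.

L_A/L_X ≈ 9.164×10⁻³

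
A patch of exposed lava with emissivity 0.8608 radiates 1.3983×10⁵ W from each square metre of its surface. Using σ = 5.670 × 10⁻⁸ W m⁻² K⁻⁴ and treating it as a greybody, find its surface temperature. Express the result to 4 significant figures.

T ≈ 1301 K

I = εσT⁴, so T = (I/εσ)^(1/4) = (1.3983×10⁵/(0.8608×5.670×10⁻⁸))^(1/4) = 1301 K.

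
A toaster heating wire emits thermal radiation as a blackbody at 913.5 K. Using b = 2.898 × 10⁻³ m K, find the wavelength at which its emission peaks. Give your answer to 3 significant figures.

λ_max ≈ 3.17 μm

Wien's displacement law: λ_max = b/T = (2.898×10⁻³ m·K)/(913.5 K) = 3.172×10⁻⁶ m.
That is 3.17 μm, in the infrared range.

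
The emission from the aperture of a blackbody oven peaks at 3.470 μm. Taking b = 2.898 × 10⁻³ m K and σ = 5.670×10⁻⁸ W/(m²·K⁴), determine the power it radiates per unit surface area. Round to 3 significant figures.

Wien's law: T = b/λ_max = 2.898×10⁻³/3.470×10⁻⁶ = 835.159 K.
Then I = σT⁴ = 5.670×10⁻⁸×(835.159)⁴ = 2.76×10⁴ W/m².

I ≈ 2.76×10⁴ W/m²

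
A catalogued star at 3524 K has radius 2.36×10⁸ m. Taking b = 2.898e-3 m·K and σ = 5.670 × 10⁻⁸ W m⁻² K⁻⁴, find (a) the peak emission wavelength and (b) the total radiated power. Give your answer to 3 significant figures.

λ_max ≈ 822 nm; P ≈ 6.12×10²⁴ W

(a) λ_max = b/T = 2.898×10⁻³/3524 = 8.224×10⁻⁷ m = 822 nm.
Surface area A = 4πR² = 4π(2.36×10⁸ m)² = 6.99897×10¹⁷ m².
(b) P = σAT⁴ = 5.670×10⁻⁸×6.99897×10¹⁷×(3524)⁴ = 6.12×10²⁴ W.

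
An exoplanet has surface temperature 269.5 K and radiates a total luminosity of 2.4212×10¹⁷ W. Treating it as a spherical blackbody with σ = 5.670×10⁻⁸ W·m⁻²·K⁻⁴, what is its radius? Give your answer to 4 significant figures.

R ≈ 8.026×10⁶ m

L = 4πR²σT⁴ ⇒ R = √(L/(4πσT⁴)).
σT⁴ = 299.101 W/m², so R = √(2.4212×10¹⁷/(4π×299.101)) = 8.026×10⁶ m.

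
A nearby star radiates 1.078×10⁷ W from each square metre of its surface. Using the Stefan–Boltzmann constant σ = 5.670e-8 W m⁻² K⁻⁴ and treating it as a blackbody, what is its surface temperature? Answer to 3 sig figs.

I = σT⁴, so T = (I/σ)^(1/4) = (1.078×10⁷/(5.670×10⁻⁸))^(1/4) = 3.71×10³ K.

T ≈ 3.71×10³ K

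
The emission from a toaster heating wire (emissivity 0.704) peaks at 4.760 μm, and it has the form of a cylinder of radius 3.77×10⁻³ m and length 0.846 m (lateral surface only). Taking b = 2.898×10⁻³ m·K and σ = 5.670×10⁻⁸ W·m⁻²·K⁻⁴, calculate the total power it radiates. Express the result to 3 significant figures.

P ≈ 110 W

Wien's law: T = b/λ_max = 2.898×10⁻³/4.760×10⁻⁶ = 608.824 K.
Lateral area A = 2πrL = 2π×3.77×10⁻³×0.846 = 0.0200397 m².
Then P = εσAT⁴ = 0.704×5.670×10⁻⁸×0.0200397×(608.824)⁴ = 110 W.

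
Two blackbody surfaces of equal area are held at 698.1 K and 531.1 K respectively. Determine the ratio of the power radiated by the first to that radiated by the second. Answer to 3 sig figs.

P₁/P₂ ≈ 2.99

With equal areas, P₁/P₂ = (T₁/T₂)⁴ = (698.1/531.1)⁴ = 2.99.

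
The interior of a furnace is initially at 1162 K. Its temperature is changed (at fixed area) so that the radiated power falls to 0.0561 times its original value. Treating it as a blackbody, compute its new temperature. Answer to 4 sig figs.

T₂ ≈ 565.5 K

P ∝ T⁴, so T₂/T₁ = (P₂/P₁)^(1/4) = (0.0561)^(1/4) = 0.486677.
T₂ = 1162 × 0.486677 = 565.5 K.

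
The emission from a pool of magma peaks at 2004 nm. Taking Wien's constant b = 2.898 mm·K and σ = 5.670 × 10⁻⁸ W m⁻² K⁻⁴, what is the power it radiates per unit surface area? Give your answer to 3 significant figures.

I ≈ 2.48×10⁵ W/m²

Wien's law: T = b/λ_max = 2.898×10⁻³/2.004×10⁻⁶ = 1446.11 K.
Then I = σT⁴ = 5.670×10⁻⁸×(1446.11)⁴ = 2.48×10⁵ W/m².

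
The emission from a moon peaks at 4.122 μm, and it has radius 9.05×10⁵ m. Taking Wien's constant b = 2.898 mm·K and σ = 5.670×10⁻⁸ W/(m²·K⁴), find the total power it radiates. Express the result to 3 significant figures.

Wien's law: T = b/λ_max = 2.898×10⁻³/4.122×10⁻⁶ = 703.057 K.
Surface area A = 4πR² = 4π(9.05×10⁵ m)² = 1.02922×10¹³ m².
Then P = σAT⁴ = 5.670×10⁻⁸×1.02922×10¹³×(703.057)⁴ = 1.43×10¹⁷ W.

P ≈ 1.43×10¹⁷ W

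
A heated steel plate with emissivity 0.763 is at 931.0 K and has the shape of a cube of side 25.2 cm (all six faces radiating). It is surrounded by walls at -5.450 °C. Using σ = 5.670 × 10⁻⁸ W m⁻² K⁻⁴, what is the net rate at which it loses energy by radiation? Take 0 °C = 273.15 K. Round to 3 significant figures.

Net loss ≈ 1.23×10⁴ W

Surroundings: T = -5.450 °C + 273.15 = 267.700 K.
Area A = 6s² = 6×(0.252 m)² = 0.381024 m².
Net radiated power P_net = εσA(T⁴ − T₀⁴) = 0.763×5.670×10⁻⁸×0.381024×(931.0⁴ − 267.700⁴).
T⁴ − T₀⁴ = 7.51275×10¹¹ − 5.13563×10⁹ = 7.46139×10¹¹ K⁴, so P_net = 1.23×10⁴ W.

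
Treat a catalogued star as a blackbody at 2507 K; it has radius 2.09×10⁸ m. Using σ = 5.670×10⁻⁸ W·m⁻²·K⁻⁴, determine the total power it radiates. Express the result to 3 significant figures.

Surface area A = 4πR² = 4π(2.09×10⁸ m)² = 5.48912×10¹⁷ m².
P = σAT⁴ = 5.670×10⁻⁸ × 5.48912×10¹⁷ × (2507)⁴ = 1.23×10²⁴ W.

P ≈ 1.23×10²⁴ W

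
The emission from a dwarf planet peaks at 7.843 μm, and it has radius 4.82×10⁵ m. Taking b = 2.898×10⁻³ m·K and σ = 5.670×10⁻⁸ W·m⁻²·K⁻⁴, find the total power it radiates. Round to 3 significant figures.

P ≈ 3.09×10¹⁵ W

Wien's law: T = b/λ_max = 2.898×10⁻³/7.843×10⁻⁶ = 369.501 K.
Surface area A = 4πR² = 4π(4.82×10⁵ m)² = 2.91947×10¹² m².
Then P = σAT⁴ = 5.670×10⁻⁸×2.91947×10¹²×(369.501)⁴ = 3.09×10¹⁵ W.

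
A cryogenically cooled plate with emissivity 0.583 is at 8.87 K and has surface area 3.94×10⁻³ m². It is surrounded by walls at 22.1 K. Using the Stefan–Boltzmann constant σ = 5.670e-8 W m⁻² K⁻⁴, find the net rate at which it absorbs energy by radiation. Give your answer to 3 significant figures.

Area A = 3.94×10⁻³ m².
Net radiated power P_net = εσA(T⁴ − T₀⁴) = 0.583×5.670×10⁻⁸×3.94×10⁻³×(8.87⁴ − 22.1⁴).
T⁴ − T₀⁴ = 6190.05 − 2.38544×10⁵ = -2.32354×10⁵ K⁴, so P_net = -3.03×10⁻⁵ W — negative, meaning a net gain of 3.03×10⁻⁵ W.

Net gain ≈ 3.03×10⁻⁵ W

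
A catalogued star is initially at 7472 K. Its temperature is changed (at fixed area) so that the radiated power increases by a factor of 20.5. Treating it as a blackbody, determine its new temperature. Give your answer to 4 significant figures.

T₂ ≈ 1.590×10⁴ K

P ∝ T⁴, so T₂/T₁ = (P₂/P₁)^(1/4) = (20.5)^(1/4) = 2.12784.
T₂ = 7472 × 2.12784 = 1.590×10⁴ K.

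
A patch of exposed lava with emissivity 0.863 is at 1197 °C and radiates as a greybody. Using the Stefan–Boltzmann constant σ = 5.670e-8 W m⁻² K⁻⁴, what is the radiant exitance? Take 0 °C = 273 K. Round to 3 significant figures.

I ≈ 2.28×10⁵ W/m²

T = 1197 °C + 273 = 1470 K.
Stefan–Boltzmann: I = εσT⁴ = 0.863 × 5.670×10⁻⁸ × (1470)⁴ = 2.28×10⁵ W/m².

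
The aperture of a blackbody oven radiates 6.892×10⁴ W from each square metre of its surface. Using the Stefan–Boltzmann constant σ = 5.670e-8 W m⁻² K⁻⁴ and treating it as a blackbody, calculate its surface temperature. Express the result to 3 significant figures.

T ≈ 1.05×10³ K

I = σT⁴, so T = (I/σ)^(1/4) = (6.892×10⁴/(5.670×10⁻⁸))^(1/4) = 1.05×10³ K.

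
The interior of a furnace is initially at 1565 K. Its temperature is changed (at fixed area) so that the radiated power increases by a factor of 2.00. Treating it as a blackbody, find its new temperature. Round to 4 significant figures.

T₂ ≈ 1861 K

P ∝ T⁴, so T₂/T₁ = (P₂/P₁)^(1/4) = (2.00)^(1/4) = 1.18921.
T₂ = 1565 × 1.18921 = 1861 K.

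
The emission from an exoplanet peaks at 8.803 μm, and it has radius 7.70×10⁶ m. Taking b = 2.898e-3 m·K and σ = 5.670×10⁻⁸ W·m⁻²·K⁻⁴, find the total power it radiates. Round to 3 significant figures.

Wien's law: T = b/λ_max = 2.898×10⁻³/8.803×10⁻⁶ = 329.206 K.
Surface area A = 4πR² = 4π(7.70×10⁶ m)² = 7.45060×10¹⁴ m².
Then P = σAT⁴ = 5.670×10⁻⁸×7.45060×10¹⁴×(329.206)⁴ = 4.96×10¹⁷ W.

P ≈ 4.96×10¹⁷ W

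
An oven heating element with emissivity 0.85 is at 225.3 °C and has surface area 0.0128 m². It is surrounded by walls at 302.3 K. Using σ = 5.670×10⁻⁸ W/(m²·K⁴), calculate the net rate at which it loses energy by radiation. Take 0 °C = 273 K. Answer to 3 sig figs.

T = 225.3 °C + 273 = 498.3 K.
Area A = 0.0128 m².
Net radiated power P_net = εσA(T⁴ − T₀⁴) = 0.85×5.670×10⁻⁸×0.0128×(498.3⁴ − 302.3⁴).
T⁴ − T₀⁴ = 6.16543×10¹⁰ − 8.35127×10⁹ = 5.33030×10¹⁰ K⁴, so P_net = 32.9 W.

Net loss ≈ 32.9 W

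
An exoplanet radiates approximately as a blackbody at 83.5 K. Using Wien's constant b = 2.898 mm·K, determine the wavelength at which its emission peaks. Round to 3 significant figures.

Wien's displacement law: λ_max = b/T = (2.898×10⁻³ m·K)/(83.5 K) = 3.471×10⁻⁵ m.
That is 34.7 μm, in the infrared range.

λ_max ≈ 34.7 μm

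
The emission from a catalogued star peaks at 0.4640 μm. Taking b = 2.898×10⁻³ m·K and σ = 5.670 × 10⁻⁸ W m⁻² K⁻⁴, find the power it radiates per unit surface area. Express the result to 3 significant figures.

Wien's law: T = b/λ_max = 2.898×10⁻³/4.640×10⁻⁷ = 6245.69 K.
Then I = σT⁴ = 5.670×10⁻⁸×(6245.69)⁴ = 8.63×10⁷ W/m².

I ≈ 8.63×10⁷ W/m²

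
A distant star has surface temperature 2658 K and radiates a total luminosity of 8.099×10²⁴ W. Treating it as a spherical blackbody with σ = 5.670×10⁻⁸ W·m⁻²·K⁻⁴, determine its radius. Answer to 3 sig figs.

R ≈ 4.77×10⁸ m

L = 4πR²σT⁴ ⇒ R = √(L/(4πσT⁴)).
σT⁴ = 2.83011×10⁶ W/m², so R = √(8.099×10²⁴/(4π×2.83011×10⁶)) = 4.77×10⁸ m.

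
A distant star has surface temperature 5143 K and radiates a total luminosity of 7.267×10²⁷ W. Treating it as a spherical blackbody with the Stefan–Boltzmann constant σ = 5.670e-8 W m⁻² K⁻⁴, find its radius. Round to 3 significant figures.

R ≈ 3.82×10⁹ m

L = 4πR²σT⁴ ⇒ R = √(L/(4πσT⁴)).
σT⁴ = 3.96688×10⁷ W/m², so R = √(7.267×10²⁷/(4π×3.96688×10⁷)) = 3.82×10⁹ m.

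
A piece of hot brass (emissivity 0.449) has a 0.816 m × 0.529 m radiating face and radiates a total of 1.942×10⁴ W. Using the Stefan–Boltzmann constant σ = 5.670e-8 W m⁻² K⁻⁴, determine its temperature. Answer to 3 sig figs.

Area A = 0.816 × 0.529 = 0.431664 m².
P = εσAT⁴ ⇒ T = (P/(εσA))^(1/4) = (1.942×10⁴/(0.449×5.670×10⁻⁸×0.431664))^(1/4) = 1.15×10³ K.

T ≈ 1.15×10³ K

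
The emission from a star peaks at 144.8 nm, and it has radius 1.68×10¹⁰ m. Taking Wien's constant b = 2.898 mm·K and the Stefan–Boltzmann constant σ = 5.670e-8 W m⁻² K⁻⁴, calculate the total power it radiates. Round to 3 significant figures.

Wien's law: T = b/λ_max = 2.898×10⁻³/1.448×10⁻⁷ = 20013.8 K.
Surface area A = 4πR² = 4π(1.68×10¹⁰ m)² = 3.54673×10²¹ m².
Then P = σAT⁴ = 5.670×10⁻⁸×3.54673×10²¹×(20013.8)⁴ = 3.23×10³¹ W.

P ≈ 3.23×10³¹ W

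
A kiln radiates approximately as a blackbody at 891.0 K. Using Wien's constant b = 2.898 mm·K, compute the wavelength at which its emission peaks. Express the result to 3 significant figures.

λ_max ≈ 3.25 μm

Wien's displacement law: λ_max = b/T = (2.898×10⁻³ m·K)/(891.0 K) = 3.253×10⁻⁶ m.
That is 3.25 μm, in the infrared range.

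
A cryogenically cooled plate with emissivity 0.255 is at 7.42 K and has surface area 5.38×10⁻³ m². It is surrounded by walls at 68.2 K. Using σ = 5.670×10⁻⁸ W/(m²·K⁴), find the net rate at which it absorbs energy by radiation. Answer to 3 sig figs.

Net gain ≈ 1.68×10⁻³ W

Area A = 5.38×10⁻³ m².
Net radiated power P_net = εσA(T⁴ − T₀⁴) = 0.255×5.670×10⁻⁸×5.38×10⁻³×(7.42⁴ − 68.2⁴).
T⁴ − T₀⁴ = 3031.21 − 2.16340×10⁷ = -2.16310×10⁷ K⁴, so P_net = -1.68×10⁻³ W — negative, meaning a net gain of 1.68×10⁻³ W.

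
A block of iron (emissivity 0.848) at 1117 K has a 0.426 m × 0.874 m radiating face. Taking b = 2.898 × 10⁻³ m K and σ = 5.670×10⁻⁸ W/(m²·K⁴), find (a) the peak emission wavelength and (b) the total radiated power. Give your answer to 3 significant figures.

λ_max ≈ 2.59×10³ nm; P ≈ 2.79×10⁴ W

(a) λ_max = b/T = 2.898×10⁻³/1117 = 2.594×10⁻⁶ m = 2.59×10³ nm.
Area A = 0.426 × 0.874 = 0.372324 m².
(b) P = εσAT⁴ = 0.848×5.670×10⁻⁸×0.372324×(1117)⁴ = 2.79×10⁴ W.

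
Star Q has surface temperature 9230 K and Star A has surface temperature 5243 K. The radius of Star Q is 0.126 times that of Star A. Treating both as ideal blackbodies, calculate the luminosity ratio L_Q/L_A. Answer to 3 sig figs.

L_Q/L_A ≈ 0.152

L ∝ R²T⁴, so L_Q/L_A = (R_Q/R_A)²(T_Q/T_A)⁴ = (0.126)² × (9230/5243)⁴ = 0.015876 × 9.60478 = 0.152.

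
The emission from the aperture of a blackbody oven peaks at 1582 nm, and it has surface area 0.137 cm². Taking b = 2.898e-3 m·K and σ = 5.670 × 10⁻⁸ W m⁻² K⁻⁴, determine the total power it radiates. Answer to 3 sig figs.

P ≈ 8.75 W

Wien's law: T = b/λ_max = 2.898×10⁻³/1.582×10⁻⁶ = 1831.86 K.
Area A = 0.137 cm² = 1.37×10⁻⁵ m².
Then P = σAT⁴ = 5.670×10⁻⁸×1.37×10⁻⁵×(1831.86)⁴ = 8.75 W.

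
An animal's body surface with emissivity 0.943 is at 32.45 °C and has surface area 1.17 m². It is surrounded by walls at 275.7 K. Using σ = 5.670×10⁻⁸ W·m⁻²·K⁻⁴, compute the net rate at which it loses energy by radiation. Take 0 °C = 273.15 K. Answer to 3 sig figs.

T = 32.45 °C + 273.15 = 305.60 K.
Area A = 1.17 m².
Net radiated power P_net = εσA(T⁴ − T₀⁴) = 0.943×5.670×10⁻⁸×1.17×(305.60⁴ − 275.7⁴).
T⁴ − T₀⁴ = 8.72195×10⁹ − 5.77759×10⁹ = 2.94436×10⁹ K⁴, so P_net = 184 W.

Net loss ≈ 184 W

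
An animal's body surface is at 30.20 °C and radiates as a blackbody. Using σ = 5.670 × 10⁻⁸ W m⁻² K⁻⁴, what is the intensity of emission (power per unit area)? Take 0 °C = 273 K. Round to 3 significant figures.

I ≈ 479 W/m²

T = 30.20 °C + 273 = 303.20 K.
Stefan–Boltzmann: I = σT⁴ = 5.670×10⁻⁸ × (303.20)⁴ = 479 W/m².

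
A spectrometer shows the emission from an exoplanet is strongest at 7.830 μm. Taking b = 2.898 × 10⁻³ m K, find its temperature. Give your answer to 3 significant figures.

Wien's law gives T = b/λ_max = (2.898×10⁻³ m·K)/(7.830×10⁻⁶ m) = 370 K.

T ≈ 370 K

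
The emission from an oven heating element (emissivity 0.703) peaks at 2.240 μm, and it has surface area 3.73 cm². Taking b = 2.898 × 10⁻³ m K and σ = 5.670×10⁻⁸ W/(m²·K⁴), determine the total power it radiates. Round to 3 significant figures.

P ≈ 41.7 W

Wien's law: T = b/λ_max = 2.898×10⁻³/2.240×10⁻⁶ = 1293.75 K.
Area A = 3.73 cm² = 3.73×10⁻⁴ m².
Then P = εσAT⁴ = 0.703×5.670×10⁻⁸×3.73×10⁻⁴×(1293.75)⁴ = 41.7 W.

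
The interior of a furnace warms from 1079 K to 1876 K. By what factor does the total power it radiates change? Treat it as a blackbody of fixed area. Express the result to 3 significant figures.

P₂/P₁ ≈ 9.14

P ∝ T⁴, so P₂/P₁ = (T₂/T₁)⁴ = (1876/1079)⁴ = (1.73865)⁴ = 9.14.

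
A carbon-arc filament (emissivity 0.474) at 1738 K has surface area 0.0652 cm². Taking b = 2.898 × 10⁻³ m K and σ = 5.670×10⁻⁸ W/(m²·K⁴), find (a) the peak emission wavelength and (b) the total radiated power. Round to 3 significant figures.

λ_max ≈ 1.67×10³ nm; P ≈ 1.60 W

(a) λ_max = b/T = 2.898×10⁻³/1738 = 1.667×10⁻⁶ m = 1.67×10³ nm.
Area A = 0.0652 cm² = 6.52×10⁻⁶ m².
(b) P = εσAT⁴ = 0.474×5.670×10⁻⁸×6.52×10⁻⁶×(1738)⁴ = 1.60 W.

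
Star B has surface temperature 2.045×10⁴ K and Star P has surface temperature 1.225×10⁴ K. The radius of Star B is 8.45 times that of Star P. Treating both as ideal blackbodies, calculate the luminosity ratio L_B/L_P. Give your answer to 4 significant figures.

L_B/L_P ≈ 554.6

L ∝ R²T⁴, so L_B/L_P = (R_B/R_P)²(T_B/T_P)⁴ = (8.45)² × (2.045×10⁴/1.225×10⁴)⁴ = 71.4025 × 7.76656 = 554.6.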